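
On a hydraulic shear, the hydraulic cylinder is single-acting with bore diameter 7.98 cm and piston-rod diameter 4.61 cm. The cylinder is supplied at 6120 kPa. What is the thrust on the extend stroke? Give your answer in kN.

Cap-side area A_cap = π/4 × (7.98 cm)² = 50.01 cm^2
F = P × A_cap = 6120 kPa × A_cap

F ≈ 30.6 kN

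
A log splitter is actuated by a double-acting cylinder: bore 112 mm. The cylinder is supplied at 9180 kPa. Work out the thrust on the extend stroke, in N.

F ≈ 90400 N

Cap-side area A_cap = π/4 × (112 mm)² = 9852 mm^2
F = P × A_cap = 9180 kPa × A_cap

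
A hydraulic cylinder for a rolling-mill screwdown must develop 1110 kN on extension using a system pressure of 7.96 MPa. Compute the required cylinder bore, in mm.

Extension force acts on the full piston face: F = P × (π/4)D².
D = √(4F / (πP)) = √(4 × 1110 kN / (π × 7.96 MPa))

D ≈ 421 mm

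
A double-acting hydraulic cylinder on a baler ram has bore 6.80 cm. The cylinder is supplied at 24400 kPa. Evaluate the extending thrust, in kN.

Cap-side area A_cap = π/4 × (6.80 cm)² = 36.32 cm^2
F = P × A_cap = 24400 kPa × A_cap

F ≈ 88.6 kN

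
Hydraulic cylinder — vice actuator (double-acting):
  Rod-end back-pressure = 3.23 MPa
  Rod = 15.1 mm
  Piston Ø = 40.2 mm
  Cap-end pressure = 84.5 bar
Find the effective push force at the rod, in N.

F ≈ 7200 N

Cap-side area A_cap = π/4 × (40.2 mm)² = 1269 mm^2
Rod-side annular area A_ann = π/4 × (40.2² − 15.1²) = 1090 mm^2
Net thrust = P_cap·A_cap − P_rod·A_ann = 10730 N − 3521 N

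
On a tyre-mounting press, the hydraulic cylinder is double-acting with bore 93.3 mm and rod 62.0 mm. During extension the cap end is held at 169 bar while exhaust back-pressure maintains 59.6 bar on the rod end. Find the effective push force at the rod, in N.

F ≈ 92800 N

Cap-side area A_cap = π/4 × (93.3 mm)² = 6837 mm^2
Rod-side annular area A_ann = π/4 × (93.3² − 62.0²) = 3818 mm^2
Net thrust = P_cap·A_cap − P_rod·A_ann = 1.155e5 N − 22750 N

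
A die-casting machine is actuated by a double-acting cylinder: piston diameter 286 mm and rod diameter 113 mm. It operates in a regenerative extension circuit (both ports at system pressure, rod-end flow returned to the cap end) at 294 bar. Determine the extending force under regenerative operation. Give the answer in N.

F ≈ 2.95e5 N

With equal pressure on both faces, forces on the annular region cancel; the net push is pressure × rod cross-section.
Rod cross-section A_rod = π/4 × (113 mm)² = 10030 mm^2
F = P × A_rod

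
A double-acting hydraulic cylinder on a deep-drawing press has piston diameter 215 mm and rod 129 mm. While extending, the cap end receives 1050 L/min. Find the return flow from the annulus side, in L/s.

Q_out ≈ 11.2 L/s

Cap-side area A_cap = π/4 × (215 mm)² = 36310 mm^2
Rod-side annular area A_ann = π/4 × (215² − 129²) = 23240 mm^2
Piston speed v = Q_in/A_cap; rod-end outflow Q_out = v × A_ann = Q_in × A_ann/A_cap.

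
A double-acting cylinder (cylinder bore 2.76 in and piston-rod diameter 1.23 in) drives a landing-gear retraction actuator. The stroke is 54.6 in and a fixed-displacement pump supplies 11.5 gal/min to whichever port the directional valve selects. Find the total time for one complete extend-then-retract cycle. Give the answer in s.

Cap-side area A_cap = π/4 × (2.76 in)² = 5.983 in^2
Rod-side annular area A_ann = π/4 × (2.76² − 1.23²) = 4.795 in^2
t_ext = A_cap·L/Q = 7.378 s
t_ret = A_ann·L/Q = 5.913 s
t_cycle = t_ext + t_ret

t ≈ 13.3 s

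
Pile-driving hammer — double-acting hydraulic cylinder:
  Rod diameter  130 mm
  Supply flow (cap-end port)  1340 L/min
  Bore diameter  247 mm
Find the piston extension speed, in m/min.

Cap-side area A_cap = π/4 × (247 mm)² = 47920 mm^2
v = Q / A

v ≈ 28.0 m/min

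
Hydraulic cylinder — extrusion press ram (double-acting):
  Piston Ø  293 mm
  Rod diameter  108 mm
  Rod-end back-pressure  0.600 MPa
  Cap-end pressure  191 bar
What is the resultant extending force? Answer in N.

F ≈ 1.25e6 N

Cap-side area A_cap = π/4 × (293 mm)² = 67430 mm^2
Rod-side annular area A_ann = π/4 × (293² − 108²) = 58260 mm^2
Net thrust = P_cap·A_cap − P_rod·A_ann = 1.288e6 N − 34960 N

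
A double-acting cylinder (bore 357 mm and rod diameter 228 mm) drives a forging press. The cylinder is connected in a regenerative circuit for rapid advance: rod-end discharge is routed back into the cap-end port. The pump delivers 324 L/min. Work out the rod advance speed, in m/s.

In regeneration the rod-end outflow joins the pump flow into the cap end, so the net volume the pump must supply per unit advance equals the rod cross-section area.
Rod cross-section A_rod = π/4 × (228 mm)² = 40830 mm^2
v = Q_pump / A_rod

v ≈ 0.132 m/s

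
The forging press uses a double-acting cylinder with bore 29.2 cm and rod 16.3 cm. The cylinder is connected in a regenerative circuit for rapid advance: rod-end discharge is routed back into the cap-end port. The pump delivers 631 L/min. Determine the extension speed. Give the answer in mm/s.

v ≈ 504 mm/s

In regeneration the rod-end outflow joins the pump flow into the cap end, so the net volume the pump must supply per unit advance equals the rod cross-section area.
Rod cross-section A_rod = π/4 × (16.3 cm)² = 208.7 cm^2
v = Q_pump / A_rod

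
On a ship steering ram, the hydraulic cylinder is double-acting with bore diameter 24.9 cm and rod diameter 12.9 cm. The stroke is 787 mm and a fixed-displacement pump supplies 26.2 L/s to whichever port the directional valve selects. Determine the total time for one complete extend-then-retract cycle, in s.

t ≈ 2.53 s

Cap-side area A_cap = π/4 × (24.9 cm)² = 487.0 cm^2
Rod-side annular area A_ann = π/4 × (24.9² − 12.9²) = 356.3 cm^2
t_ext = A_cap·L/Q = 1.463 s
t_ret = A_ann·L/Q = 1.070 s
t_cycle = t_ext + t_ret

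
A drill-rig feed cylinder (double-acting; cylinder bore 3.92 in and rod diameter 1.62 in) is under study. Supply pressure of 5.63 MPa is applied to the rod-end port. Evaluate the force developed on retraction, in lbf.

Rod-side annular area A_ann = π/4 × (3.92² − 1.62²) = 10.01 in^2
On retraction the pressure acts on the annular area (bore minus rod).
F = P × A_ann

F ≈ 8170 lbf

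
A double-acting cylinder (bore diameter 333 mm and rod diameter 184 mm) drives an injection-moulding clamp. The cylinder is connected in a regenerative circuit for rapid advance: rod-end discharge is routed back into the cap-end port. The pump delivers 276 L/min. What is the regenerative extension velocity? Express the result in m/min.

v ≈ 10.4 m/min

In regeneration the rod-end outflow joins the pump flow into the cap end, so the net volume the pump must supply per unit advance equals the rod cross-section area.
Rod cross-section A_rod = π/4 × (184 mm)² = 26590 mm^2
v = Q_pump / A_rod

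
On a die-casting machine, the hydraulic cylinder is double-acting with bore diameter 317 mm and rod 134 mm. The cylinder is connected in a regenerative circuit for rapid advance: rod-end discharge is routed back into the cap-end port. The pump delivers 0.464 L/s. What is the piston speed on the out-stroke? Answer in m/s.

v ≈ 0.0329 m/s

In regeneration the rod-end outflow joins the pump flow into the cap end, so the net volume the pump must supply per unit advance equals the rod cross-section area.
Rod cross-section A_rod = π/4 × (134 mm)² = 14100 mm^2
v = Q_pump / A_rod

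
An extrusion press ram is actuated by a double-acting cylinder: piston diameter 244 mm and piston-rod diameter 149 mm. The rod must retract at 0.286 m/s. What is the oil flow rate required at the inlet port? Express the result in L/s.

Rod-side annular area A_ann = π/4 × (244² − 149²) = 29320 mm^2
Q = A × v

Q ≈ 8.39 L/s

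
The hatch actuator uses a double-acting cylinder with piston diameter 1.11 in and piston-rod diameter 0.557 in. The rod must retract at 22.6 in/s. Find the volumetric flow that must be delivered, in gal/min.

Q ≈ 4.25 gal/min

Rod-side annular area A_ann = π/4 × (1.11² − 0.557²) = 0.7240 in^2
Q = A × v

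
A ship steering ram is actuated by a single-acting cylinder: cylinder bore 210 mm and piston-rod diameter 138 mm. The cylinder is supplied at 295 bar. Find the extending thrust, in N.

Cap-side area A_cap = π/4 × (210 mm)² = 34640 mm^2
F = P × A_cap = 295 bar × A_cap

F ≈ 1.02e6 N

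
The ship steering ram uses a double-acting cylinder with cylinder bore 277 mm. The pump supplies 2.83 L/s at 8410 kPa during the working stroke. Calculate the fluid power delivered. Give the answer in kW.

W ≈ 23.8 kW

Hydraulic power = P × Q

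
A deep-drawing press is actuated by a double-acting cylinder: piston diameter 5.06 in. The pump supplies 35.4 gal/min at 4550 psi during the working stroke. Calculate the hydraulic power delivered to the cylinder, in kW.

W ≈ 70.1 kW

Hydraulic power = P × Q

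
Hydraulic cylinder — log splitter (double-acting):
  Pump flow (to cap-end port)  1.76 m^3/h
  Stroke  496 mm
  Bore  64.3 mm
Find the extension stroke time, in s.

Cap-side area A_cap = π/4 × (64.3 mm)² = 3247 mm^2
Swept volume V = A × L; t = V / Q = A·L / Q

t ≈ 3.29 s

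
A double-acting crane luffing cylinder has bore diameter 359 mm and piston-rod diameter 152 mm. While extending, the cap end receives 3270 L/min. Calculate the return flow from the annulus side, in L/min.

Q_out ≈ 2680 L/min

Cap-side area A_cap = π/4 × (359 mm)² = 1.012e5 mm^2
Rod-side annular area A_ann = π/4 × (359² − 152²) = 83080 mm^2
Piston speed v = Q_in/A_cap; rod-end outflow Q_out = v × A_ann = Q_in × A_ann/A_cap.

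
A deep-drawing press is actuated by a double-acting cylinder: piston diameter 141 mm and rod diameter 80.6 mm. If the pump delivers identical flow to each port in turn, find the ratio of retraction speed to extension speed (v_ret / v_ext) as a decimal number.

Cap-side area A_cap = π/4 × (141 mm)² = 15610 mm^2
Rod-side annular area A_ann = π/4 × (141² − 80.6²) = 10510 mm^2
For equal Q, v ∝ 1/A, so v_ret/v_ext = A_cap/A_ann.

v_ret/v_ext ≈ 1.49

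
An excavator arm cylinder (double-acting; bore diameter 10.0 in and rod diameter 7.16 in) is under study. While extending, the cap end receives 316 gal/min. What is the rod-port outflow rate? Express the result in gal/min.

Q_out ≈ 154 gal/min

Cap-side area A_cap = π/4 × (10.0 in)² = 78.54 in^2
Rod-side annular area A_ann = π/4 × (10.0² − 7.16²) = 38.28 in^2
Piston speed v = Q_in/A_cap; rod-end outflow Q_out = v × A_ann = Q_in × A_ann/A_cap.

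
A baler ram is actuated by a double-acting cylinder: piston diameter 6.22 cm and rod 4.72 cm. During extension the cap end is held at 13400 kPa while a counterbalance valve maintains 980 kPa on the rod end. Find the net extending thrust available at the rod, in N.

F ≈ 39500 N

Cap-side area A_cap = π/4 × (6.22 cm)² = 30.39 cm^2
Rod-side annular area A_ann = π/4 × (6.22² − 4.72²) = 12.89 cm^2
Net thrust = P_cap·A_cap − P_rod·A_ann = 40720 N − 1263 N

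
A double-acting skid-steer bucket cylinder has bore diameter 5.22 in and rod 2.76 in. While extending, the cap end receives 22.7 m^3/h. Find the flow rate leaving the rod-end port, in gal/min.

Cap-side area A_cap = π/4 × (5.22 in)² = 21.40 in^2
Rod-side annular area A_ann = π/4 × (5.22² − 2.76²) = 15.42 in^2
Piston speed v = Q_in/A_cap; rod-end outflow Q_out = v × A_ann = Q_in × A_ann/A_cap.

Q_out ≈ 72.0 gal/min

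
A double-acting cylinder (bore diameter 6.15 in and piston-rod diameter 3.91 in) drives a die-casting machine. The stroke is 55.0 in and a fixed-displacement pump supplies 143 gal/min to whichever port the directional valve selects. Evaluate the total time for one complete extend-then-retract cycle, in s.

t ≈ 4.74 s

Cap-side area A_cap = π/4 × (6.15 in)² = 29.71 in^2
Rod-side annular area A_ann = π/4 × (6.15² − 3.91²) = 17.70 in^2
t_ext = A_cap·L/Q = 2.968 s
t_ret = A_ann·L/Q = 1.768 s
t_cycle = t_ext + t_ret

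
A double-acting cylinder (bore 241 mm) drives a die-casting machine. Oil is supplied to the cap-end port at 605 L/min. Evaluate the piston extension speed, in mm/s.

Cap-side area A_cap = π/4 × (241 mm)² = 45620 mm^2
v = Q / A

v ≈ 221 mm/s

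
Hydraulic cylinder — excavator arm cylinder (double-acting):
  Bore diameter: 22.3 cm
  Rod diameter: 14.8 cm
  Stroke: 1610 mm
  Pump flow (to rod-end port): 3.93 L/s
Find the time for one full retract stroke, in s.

t ≈ 8.95 s

Rod-side annular area A_ann = π/4 × (22.3² − 14.8²) = 218.5 cm^2
Swept volume V = A × L; t = V / Q = A·L / Q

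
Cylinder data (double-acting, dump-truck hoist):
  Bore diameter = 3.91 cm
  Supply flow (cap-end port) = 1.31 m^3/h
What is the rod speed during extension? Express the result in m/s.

v ≈ 0.303 m/s

Cap-side area A_cap = π/4 × (3.91 cm)² = 12.01 cm^2
v = Q / A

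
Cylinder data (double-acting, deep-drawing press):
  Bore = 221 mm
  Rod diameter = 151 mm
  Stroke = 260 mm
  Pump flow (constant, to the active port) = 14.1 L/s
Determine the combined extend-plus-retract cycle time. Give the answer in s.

Cap-side area A_cap = π/4 × (221 mm)² = 38360 mm^2
Rod-side annular area A_ann = π/4 × (221² − 151²) = 20450 mm^2
t_ext = A_cap·L/Q = 0.7073 s
t_ret = A_ann·L/Q = 0.3771 s
t_cycle = t_ext + t_ret

t ≈ 1.08 s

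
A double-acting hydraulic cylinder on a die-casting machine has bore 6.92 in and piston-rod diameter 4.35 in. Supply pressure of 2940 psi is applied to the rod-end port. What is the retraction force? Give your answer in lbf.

F ≈ 66900 lbf

Rod-side annular area A_ann = π/4 × (6.92² − 4.35²) = 22.75 in^2
On retraction the pressure acts on the annular area (bore minus rod).
F = P × A_ann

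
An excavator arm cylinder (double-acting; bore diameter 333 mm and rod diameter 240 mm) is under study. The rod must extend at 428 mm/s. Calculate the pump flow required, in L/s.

Q ≈ 37.3 L/s

Cap-side area A_cap = π/4 × (333 mm)² = 87090 mm^2
Q = A × v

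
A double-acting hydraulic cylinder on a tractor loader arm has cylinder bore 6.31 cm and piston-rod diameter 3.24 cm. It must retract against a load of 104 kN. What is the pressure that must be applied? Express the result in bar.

P ≈ 452 bar

Rod-side annular area A_ann = π/4 × (6.31² − 3.24²) = 23.03 cm^2
Retraction: pressure acts on the annular area.
P = F / A = 104 kN / A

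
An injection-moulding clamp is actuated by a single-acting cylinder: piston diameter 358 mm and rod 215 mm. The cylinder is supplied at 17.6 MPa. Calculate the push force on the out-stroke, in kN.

Cap-side area A_cap = π/4 × (358 mm)² = 1.007e5 mm^2
F = P × A_cap = 17.6 MPa × A_cap

F ≈ 1770 kN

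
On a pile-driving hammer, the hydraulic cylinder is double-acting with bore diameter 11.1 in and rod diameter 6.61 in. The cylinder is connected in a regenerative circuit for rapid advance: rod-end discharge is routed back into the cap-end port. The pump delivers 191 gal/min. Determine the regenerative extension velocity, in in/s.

v ≈ 21.4 in/s

In regeneration the rod-end outflow joins the pump flow into the cap end, so the net volume the pump must supply per unit advance equals the rod cross-section area.
Rod cross-section A_rod = π/4 × (6.61 in)² = 34.32 in^2
v = Q_pump / A_rod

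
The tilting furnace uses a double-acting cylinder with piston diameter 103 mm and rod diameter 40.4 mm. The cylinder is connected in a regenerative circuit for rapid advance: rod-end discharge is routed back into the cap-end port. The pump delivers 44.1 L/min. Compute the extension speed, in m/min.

In regeneration the rod-end outflow joins the pump flow into the cap end, so the net volume the pump must supply per unit advance equals the rod cross-section area.
Rod cross-section A_rod = π/4 × (40.4 mm)² = 1282 mm^2
v = Q_pump / A_rod

v ≈ 34.4 m/min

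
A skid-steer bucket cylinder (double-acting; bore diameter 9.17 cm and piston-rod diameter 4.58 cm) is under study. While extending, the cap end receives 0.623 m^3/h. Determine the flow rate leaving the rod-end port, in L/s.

Cap-side area A_cap = π/4 × (9.17 cm)² = 66.04 cm^2
Rod-side annular area A_ann = π/4 × (9.17² − 4.58²) = 49.57 cm^2
Piston speed v = Q_in/A_cap; rod-end outflow Q_out = v × A_ann = Q_in × A_ann/A_cap.

Q_out ≈ 0.130 L/s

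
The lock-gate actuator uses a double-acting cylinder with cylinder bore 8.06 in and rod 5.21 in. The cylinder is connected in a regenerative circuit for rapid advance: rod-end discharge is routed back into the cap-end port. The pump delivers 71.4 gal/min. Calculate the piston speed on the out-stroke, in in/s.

In regeneration the rod-end outflow joins the pump flow into the cap end, so the net volume the pump must supply per unit advance equals the rod cross-section area.
Rod cross-section A_rod = π/4 × (5.21 in)² = 21.32 in^2
v = Q_pump / A_rod

v ≈ 12.9 in/s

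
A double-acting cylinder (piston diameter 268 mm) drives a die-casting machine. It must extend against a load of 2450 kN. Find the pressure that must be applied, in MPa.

P ≈ 43.4 MPa

Cap-side area A_cap = π/4 × (268 mm)² = 56410 mm^2
P = F / A = 2450 kN / A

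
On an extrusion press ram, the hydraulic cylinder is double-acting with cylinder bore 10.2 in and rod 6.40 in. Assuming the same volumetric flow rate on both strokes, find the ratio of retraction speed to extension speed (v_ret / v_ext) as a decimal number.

Cap-side area A_cap = π/4 × (10.2 in)² = 81.71 in^2
Rod-side annular area A_ann = π/4 × (10.2² − 6.40²) = 49.54 in^2
For equal Q, v ∝ 1/A, so v_ret/v_ext = A_cap/A_ann.

v_ret/v_ext ≈ 1.65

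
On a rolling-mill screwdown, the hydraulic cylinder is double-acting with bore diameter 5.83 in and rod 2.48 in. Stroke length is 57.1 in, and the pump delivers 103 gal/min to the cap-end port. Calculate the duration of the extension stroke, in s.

t ≈ 3.84 s

Cap-side area A_cap = π/4 × (5.83 in)² = 26.69 in^2
Swept volume V = A × L; t = V / Q = A·L / Q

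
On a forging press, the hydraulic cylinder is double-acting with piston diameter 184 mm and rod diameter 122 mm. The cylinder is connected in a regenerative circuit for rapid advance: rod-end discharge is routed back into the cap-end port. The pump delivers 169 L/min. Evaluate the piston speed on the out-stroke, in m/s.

v ≈ 0.241 m/s

In regeneration the rod-end outflow joins the pump flow into the cap end, so the net volume the pump must supply per unit advance equals the rod cross-section area.
Rod cross-section A_rod = π/4 × (122 mm)² = 11690 mm^2
v = Q_pump / A_rod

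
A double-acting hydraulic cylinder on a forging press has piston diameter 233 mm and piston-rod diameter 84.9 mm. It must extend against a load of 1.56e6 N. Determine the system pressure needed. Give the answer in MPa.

Cap-side area A_cap = π/4 × (233 mm)² = 42640 mm^2
P = F / A = 1.56e6 N / A

P ≈ 36.6 MPa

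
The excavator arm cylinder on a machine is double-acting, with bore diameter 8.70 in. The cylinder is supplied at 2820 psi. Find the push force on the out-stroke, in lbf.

F ≈ 1.68e5 lbf

Cap-side area A_cap = π/4 × (8.70 in)² = 59.45 in^2
F = P × A_cap = 2820 psi × A_cap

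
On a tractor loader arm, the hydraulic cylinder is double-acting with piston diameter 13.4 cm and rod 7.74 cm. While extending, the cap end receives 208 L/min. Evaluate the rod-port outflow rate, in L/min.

Q_out ≈ 139 L/min

Cap-side area A_cap = π/4 × (13.4 cm)² = 141.0 cm^2
Rod-side annular area A_ann = π/4 × (13.4² − 7.74²) = 93.97 cm^2
Piston speed v = Q_in/A_cap; rod-end outflow Q_out = v × A_ann = Q_in × A_ann/A_cap.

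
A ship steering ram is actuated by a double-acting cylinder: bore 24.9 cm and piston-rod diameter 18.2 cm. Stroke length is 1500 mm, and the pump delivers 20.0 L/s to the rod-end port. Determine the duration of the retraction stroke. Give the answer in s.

Rod-side annular area A_ann = π/4 × (24.9² − 18.2²) = 226.8 cm^2
Swept volume V = A × L; t = V / Q = A·L / Q

t ≈ 1.70 s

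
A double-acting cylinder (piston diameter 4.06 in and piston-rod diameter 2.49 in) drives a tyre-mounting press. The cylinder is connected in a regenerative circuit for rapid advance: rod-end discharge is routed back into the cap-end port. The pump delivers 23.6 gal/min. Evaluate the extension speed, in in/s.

In regeneration the rod-end outflow joins the pump flow into the cap end, so the net volume the pump must supply per unit advance equals the rod cross-section area.
Rod cross-section A_rod = π/4 × (2.49 in)² = 4.870 in^2
v = Q_pump / A_rod

v ≈ 18.7 in/s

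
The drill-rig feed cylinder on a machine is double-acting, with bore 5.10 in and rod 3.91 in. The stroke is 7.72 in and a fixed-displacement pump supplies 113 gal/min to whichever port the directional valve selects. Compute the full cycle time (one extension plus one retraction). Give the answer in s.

Cap-side area A_cap = π/4 × (5.10 in)² = 20.43 in^2
Rod-side annular area A_ann = π/4 × (5.10² − 3.91²) = 8.421 in^2
t_ext = A_cap·L/Q = 0.3625 s
t_ret = A_ann·L/Q = 0.1494 s
t_cycle = t_ext + t_ret

t ≈ 0.512 s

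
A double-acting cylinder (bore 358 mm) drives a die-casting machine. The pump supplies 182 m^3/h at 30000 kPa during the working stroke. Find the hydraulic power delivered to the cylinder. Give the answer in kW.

W ≈ 1520 kW

Hydraulic power = P × Q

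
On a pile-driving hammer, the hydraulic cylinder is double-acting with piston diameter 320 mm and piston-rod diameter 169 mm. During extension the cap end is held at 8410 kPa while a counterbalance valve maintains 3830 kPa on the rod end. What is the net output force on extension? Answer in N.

F ≈ 4.54e5 N

Cap-side area A_cap = π/4 × (320 mm)² = 80420 mm^2
Rod-side annular area A_ann = π/4 × (320² − 169²) = 57990 mm^2
Net thrust = P_cap·A_cap − P_rod·A_ann = 6.764e5 N − 2.221e5 N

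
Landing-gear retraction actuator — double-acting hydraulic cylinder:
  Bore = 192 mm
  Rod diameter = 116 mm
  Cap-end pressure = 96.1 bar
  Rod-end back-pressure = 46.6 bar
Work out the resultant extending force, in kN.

F ≈ 193 kN

Cap-side area A_cap = π/4 × (192 mm)² = 28950 mm^2
Rod-side annular area A_ann = π/4 × (192² − 116²) = 18380 mm^2
Net thrust = P_cap·A_cap − P_rod·A_ann = 278.2 kN − 85.67 kN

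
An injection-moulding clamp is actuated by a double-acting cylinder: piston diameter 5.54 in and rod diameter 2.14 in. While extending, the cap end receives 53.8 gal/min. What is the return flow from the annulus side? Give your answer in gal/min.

Cap-side area A_cap = π/4 × (5.54 in)² = 24.11 in^2
Rod-side annular area A_ann = π/4 × (5.54² − 2.14²) = 20.51 in^2
Piston speed v = Q_in/A_cap; rod-end outflow Q_out = v × A_ann = Q_in × A_ann/A_cap.

Q_out ≈ 45.8 gal/min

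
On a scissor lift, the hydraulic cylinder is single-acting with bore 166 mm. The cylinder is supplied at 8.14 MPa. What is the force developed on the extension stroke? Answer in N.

Cap-side area A_cap = π/4 × (166 mm)² = 21640 mm^2
F = P × A_cap = 8.14 MPa × A_cap

F ≈ 1.76e5 N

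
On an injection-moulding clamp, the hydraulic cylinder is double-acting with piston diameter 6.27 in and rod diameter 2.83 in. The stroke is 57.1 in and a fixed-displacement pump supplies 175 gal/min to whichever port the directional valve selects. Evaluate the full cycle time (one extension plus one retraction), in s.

t ≈ 4.70 s

Cap-side area A_cap = π/4 × (6.27 in)² = 30.88 in^2
Rod-side annular area A_ann = π/4 × (6.27² − 2.83²) = 24.59 in^2
t_ext = A_cap·L/Q = 2.617 s
t_ret = A_ann·L/Q = 2.084 s
t_cycle = t_ext + t_ret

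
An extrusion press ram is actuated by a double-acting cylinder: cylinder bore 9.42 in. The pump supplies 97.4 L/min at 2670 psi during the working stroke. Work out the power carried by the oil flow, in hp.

W ≈ 40.1 hp

Hydraulic power = P × Q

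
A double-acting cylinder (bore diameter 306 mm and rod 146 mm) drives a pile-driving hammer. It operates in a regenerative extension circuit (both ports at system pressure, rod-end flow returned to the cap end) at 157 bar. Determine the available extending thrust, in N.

F ≈ 2.63e5 N

With equal pressure on both faces, forces on the annular region cancel; the net push is pressure × rod cross-section.
Rod cross-section A_rod = π/4 × (146 mm)² = 16740 mm^2
F = P × A_rod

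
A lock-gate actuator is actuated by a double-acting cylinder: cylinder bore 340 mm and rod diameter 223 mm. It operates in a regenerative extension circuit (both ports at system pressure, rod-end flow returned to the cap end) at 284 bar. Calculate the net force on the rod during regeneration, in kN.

F ≈ 1110 kN

With equal pressure on both faces, forces on the annular region cancel; the net push is pressure × rod cross-section.
Rod cross-section A_rod = π/4 × (223 mm)² = 39060 mm^2
F = P × A_rod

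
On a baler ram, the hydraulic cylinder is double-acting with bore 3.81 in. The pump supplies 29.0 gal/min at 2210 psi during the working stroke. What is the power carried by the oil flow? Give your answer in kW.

Hydraulic power = P × Q

W ≈ 27.9 kW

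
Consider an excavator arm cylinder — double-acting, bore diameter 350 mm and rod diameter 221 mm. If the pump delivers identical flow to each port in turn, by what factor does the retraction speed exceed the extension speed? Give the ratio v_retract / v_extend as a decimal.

v_ret/v_ext ≈ 1.66

Cap-side area A_cap = π/4 × (350 mm)² = 96210 mm^2
Rod-side annular area A_ann = π/4 × (350² − 221²) = 57850 mm^2
For equal Q, v ∝ 1/A, so v_ret/v_ext = A_cap/A_ann.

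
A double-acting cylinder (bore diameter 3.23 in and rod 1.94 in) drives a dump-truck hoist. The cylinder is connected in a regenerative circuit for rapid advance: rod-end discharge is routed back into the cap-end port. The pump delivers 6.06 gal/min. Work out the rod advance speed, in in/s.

In regeneration the rod-end outflow joins the pump flow into the cap end, so the net volume the pump must supply per unit advance equals the rod cross-section area.
Rod cross-section A_rod = π/4 × (1.94 in)² = 2.956 in^2
v = Q_pump / A_rod

v ≈ 7.89 in/s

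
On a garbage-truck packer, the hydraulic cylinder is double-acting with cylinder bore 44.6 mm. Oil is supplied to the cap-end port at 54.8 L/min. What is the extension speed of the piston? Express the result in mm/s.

v ≈ 585 mm/s

Cap-side area A_cap = π/4 × (44.6 mm)² = 1562 mm^2
v = Q / A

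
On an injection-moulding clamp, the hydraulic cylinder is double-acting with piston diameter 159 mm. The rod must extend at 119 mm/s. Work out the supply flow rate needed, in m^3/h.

Q ≈ 8.51 m^3/h

Cap-side area A_cap = π/4 × (159 mm)² = 19860 mm^2
Q = A × v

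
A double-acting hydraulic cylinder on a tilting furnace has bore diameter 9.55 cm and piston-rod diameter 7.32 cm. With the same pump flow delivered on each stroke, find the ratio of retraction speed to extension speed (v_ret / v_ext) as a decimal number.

v_ret/v_ext ≈ 2.42

Cap-side area A_cap = π/4 × (9.55 cm)² = 71.63 cm^2
Rod-side annular area A_ann = π/4 × (9.55² − 7.32²) = 29.55 cm^2
For equal Q, v ∝ 1/A, so v_ret/v_ext = A_cap/A_ann.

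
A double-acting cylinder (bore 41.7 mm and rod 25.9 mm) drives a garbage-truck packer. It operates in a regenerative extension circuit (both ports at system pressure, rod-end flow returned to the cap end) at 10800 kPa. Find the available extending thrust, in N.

F ≈ 5690 N

With equal pressure on both faces, forces on the annular region cancel; the net push is pressure × rod cross-section.
Rod cross-section A_rod = π/4 × (25.9 mm)² = 526.9 mm^2
F = P × A_rod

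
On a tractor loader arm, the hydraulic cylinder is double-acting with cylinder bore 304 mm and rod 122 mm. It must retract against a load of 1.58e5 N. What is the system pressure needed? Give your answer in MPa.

P ≈ 2.59 MPa

Rod-side annular area A_ann = π/4 × (304² − 122²) = 60890 mm^2
Retraction: pressure acts on the annular area.
P = F / A = 1.58e5 N / A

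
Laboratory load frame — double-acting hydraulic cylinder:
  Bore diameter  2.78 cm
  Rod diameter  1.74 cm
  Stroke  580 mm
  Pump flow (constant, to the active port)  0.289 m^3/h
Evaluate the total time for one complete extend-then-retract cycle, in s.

t ≈ 7.05 s

Cap-side area A_cap = π/4 × (2.78 cm)² = 6.070 cm^2
Rod-side annular area A_ann = π/4 × (2.78² − 1.74²) = 3.692 cm^2
t_ext = A_cap·L/Q = 4.385 s
t_ret = A_ann·L/Q = 2.667 s
t_cycle = t_ext + t_ret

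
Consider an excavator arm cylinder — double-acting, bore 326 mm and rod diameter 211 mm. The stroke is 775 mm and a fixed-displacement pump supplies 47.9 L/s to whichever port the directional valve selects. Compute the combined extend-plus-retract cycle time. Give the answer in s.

t ≈ 2.14 s

Cap-side area A_cap = π/4 × (326 mm)² = 83470 mm^2
Rod-side annular area A_ann = π/4 × (326² − 211²) = 48500 mm^2
t_ext = A_cap·L/Q = 1.350 s
t_ret = A_ann·L/Q = 0.7847 s
t_cycle = t_ext + t_ret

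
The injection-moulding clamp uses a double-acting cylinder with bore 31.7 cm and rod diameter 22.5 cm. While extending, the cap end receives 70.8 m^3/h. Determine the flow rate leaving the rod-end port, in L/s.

Cap-side area A_cap = π/4 × (31.7 cm)² = 789.2 cm^2
Rod-side annular area A_ann = π/4 × (31.7² − 22.5²) = 391.6 cm^2
Piston speed v = Q_in/A_cap; rod-end outflow Q_out = v × A_ann = Q_in × A_ann/A_cap.

Q_out ≈ 9.76 L/s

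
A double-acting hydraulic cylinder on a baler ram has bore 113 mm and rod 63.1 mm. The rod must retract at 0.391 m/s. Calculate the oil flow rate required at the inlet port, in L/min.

Rod-side annular area A_ann = π/4 × (113² − 63.1²) = 6902 mm^2
Q = A × v

Q ≈ 162 L/min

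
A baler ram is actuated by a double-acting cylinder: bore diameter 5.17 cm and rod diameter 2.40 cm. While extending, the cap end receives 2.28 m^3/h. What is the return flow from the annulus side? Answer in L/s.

Cap-side area A_cap = π/4 × (5.17 cm)² = 20.99 cm^2
Rod-side annular area A_ann = π/4 × (5.17² − 2.40²) = 16.47 cm^2
Piston speed v = Q_in/A_cap; rod-end outflow Q_out = v × A_ann = Q_in × A_ann/A_cap.

Q_out ≈ 0.497 L/s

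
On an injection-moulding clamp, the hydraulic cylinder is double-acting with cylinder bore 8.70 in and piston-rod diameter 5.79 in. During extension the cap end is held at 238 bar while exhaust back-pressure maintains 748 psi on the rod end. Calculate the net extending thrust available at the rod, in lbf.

Cap-side area A_cap = π/4 × (8.70 in)² = 59.45 in^2
Rod-side annular area A_ann = π/4 × (8.70² − 5.79²) = 33.12 in^2
Net thrust = P_cap·A_cap − P_rod·A_ann = 2.052e5 lbf − 24770 lbf

F ≈ 1.80e5 lbf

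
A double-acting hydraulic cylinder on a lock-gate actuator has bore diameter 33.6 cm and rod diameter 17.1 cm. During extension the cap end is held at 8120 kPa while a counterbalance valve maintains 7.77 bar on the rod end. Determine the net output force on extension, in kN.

Cap-side area A_cap = π/4 × (33.6 cm)² = 886.7 cm^2
Rod-side annular area A_ann = π/4 × (33.6² − 17.1²) = 657.0 cm^2
Net thrust = P_cap·A_cap − P_rod·A_ann = 720.0 kN − 51.05 kN

F ≈ 669 kN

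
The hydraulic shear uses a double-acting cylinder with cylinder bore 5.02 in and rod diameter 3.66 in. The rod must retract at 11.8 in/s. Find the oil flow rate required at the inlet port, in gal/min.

Q ≈ 28.4 gal/min

Rod-side annular area A_ann = π/4 × (5.02² − 3.66²) = 9.271 in^2
Q = A × v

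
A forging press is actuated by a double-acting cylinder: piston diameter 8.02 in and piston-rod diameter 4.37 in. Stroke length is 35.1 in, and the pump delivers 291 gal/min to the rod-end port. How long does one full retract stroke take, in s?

Rod-side annular area A_ann = π/4 × (8.02² − 4.37²) = 35.52 in^2
Swept volume V = A × L; t = V / Q = A·L / Q

t ≈ 1.11 s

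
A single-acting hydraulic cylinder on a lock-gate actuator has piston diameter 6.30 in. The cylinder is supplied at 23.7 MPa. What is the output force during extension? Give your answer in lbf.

F ≈ 1.07e5 lbf

Cap-side area A_cap = π/4 × (6.30 in)² = 31.17 in^2
F = P × A_cap = 23.7 MPa × A_cap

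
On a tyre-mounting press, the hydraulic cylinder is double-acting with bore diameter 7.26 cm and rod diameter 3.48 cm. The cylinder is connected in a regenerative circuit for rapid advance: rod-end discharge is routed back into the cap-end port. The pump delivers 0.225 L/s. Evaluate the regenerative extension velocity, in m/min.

In regeneration the rod-end outflow joins the pump flow into the cap end, so the net volume the pump must supply per unit advance equals the rod cross-section area.
Rod cross-section A_rod = π/4 × (3.48 cm)² = 9.511 cm^2
v = Q_pump / A_rod

v ≈ 14.2 m/min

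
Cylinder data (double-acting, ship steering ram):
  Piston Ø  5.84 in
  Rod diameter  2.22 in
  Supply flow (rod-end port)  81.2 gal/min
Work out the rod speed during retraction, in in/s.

v ≈ 13.6 in/s

Rod-side annular area A_ann = π/4 × (5.84² − 2.22²) = 22.92 in^2
Flow into the rod-end port fills the annular volume.
v = Q / A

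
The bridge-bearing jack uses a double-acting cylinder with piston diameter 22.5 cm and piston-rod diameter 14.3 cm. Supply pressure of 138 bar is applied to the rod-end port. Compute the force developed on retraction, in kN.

Rod-side annular area A_ann = π/4 × (22.5² − 14.3²) = 237.0 cm^2
On retraction the pressure acts on the annular area (bore minus rod).
F = P × A_ann

F ≈ 327 kN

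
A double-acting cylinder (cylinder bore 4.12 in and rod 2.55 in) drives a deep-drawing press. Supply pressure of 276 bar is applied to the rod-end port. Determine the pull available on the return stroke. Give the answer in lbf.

Rod-side annular area A_ann = π/4 × (4.12² − 2.55²) = 8.225 in^2
On retraction the pressure acts on the annular area (bore minus rod).
F = P × A_ann

F ≈ 32900 lbf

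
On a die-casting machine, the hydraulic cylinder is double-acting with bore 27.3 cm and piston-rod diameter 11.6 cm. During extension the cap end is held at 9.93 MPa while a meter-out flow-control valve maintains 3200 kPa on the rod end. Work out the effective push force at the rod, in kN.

Cap-side area A_cap = π/4 × (27.3 cm)² = 585.3 cm^2
Rod-side annular area A_ann = π/4 × (27.3² − 11.6²) = 479.7 cm^2
Net thrust = P_cap·A_cap − P_rod·A_ann = 581.3 kN − 153.5 kN

F ≈ 428 kN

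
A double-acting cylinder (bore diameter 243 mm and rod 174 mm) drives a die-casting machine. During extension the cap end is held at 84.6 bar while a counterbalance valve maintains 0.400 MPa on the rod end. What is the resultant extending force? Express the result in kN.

F ≈ 383 kN

Cap-side area A_cap = π/4 × (243 mm)² = 46380 mm^2
Rod-side annular area A_ann = π/4 × (243² − 174²) = 22600 mm^2
Net thrust = P_cap·A_cap − P_rod·A_ann = 392.3 kN − 9.039 kN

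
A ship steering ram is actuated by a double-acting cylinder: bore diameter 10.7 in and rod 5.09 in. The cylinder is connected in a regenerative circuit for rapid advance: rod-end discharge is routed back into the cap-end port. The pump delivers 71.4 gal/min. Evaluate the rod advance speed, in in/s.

In regeneration the rod-end outflow joins the pump flow into the cap end, so the net volume the pump must supply per unit advance equals the rod cross-section area.
Rod cross-section A_rod = π/4 × (5.09 in)² = 20.35 in^2
v = Q_pump / A_rod

v ≈ 13.5 in/s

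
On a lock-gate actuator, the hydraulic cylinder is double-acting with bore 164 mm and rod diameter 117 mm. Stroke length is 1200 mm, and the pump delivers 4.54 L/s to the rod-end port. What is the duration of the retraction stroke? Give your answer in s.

t ≈ 2.74 s

Rod-side annular area A_ann = π/4 × (164² − 117²) = 10370 mm^2
Swept volume V = A × L; t = V / Q = A·L / Q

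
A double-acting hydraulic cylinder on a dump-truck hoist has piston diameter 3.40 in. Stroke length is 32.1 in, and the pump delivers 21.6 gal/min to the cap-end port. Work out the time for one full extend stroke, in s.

Cap-side area A_cap = π/4 × (3.40 in)² = 9.079 in^2
Swept volume V = A × L; t = V / Q = A·L / Q

t ≈ 3.50 s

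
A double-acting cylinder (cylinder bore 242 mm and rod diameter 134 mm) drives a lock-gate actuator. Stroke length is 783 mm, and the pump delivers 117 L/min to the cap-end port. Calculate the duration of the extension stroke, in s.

Cap-side area A_cap = π/4 × (242 mm)² = 46000 mm^2
Swept volume V = A × L; t = V / Q = A·L / Q

t ≈ 18.5 s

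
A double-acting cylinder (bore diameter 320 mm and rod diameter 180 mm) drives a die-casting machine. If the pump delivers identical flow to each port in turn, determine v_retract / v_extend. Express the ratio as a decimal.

v_ret/v_ext ≈ 1.46

Cap-side area A_cap = π/4 × (320 mm)² = 80420 mm^2
Rod-side annular area A_ann = π/4 × (320² − 180²) = 54980 mm^2
For equal Q, v ∝ 1/A, so v_ret/v_ext = A_cap/A_ann.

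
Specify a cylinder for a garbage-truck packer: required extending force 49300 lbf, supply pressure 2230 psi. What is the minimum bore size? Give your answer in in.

Extension force acts on the full piston face: F = P × (π/4)D².
D = √(4F / (πP)) = √(4 × 49300 lbf / (π × 2230 psi))

D ≈ 5.31 in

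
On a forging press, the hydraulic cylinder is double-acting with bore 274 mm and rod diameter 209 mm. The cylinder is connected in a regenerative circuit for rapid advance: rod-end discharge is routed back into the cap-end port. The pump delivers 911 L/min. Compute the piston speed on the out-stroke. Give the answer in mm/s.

In regeneration the rod-end outflow joins the pump flow into the cap end, so the net volume the pump must supply per unit advance equals the rod cross-section area.
Rod cross-section A_rod = π/4 × (209 mm)² = 34310 mm^2
v = Q_pump / A_rod

v ≈ 443 mm/s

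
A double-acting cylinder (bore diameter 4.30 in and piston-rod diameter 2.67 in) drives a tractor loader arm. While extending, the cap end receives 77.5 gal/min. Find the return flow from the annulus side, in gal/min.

Cap-side area A_cap = π/4 × (4.30 in)² = 14.52 in^2
Rod-side annular area A_ann = π/4 × (4.30² − 2.67²) = 8.923 in^2
Piston speed v = Q_in/A_cap; rod-end outflow Q_out = v × A_ann = Q_in × A_ann/A_cap.

Q_out ≈ 47.6 gal/min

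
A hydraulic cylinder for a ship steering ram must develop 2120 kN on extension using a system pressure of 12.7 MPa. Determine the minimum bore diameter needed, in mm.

D ≈ 461 mm

Extension force acts on the full piston face: F = P × (π/4)D².
D = √(4F / (πP)) = √(4 × 2120 kN / (π × 12.7 MPa))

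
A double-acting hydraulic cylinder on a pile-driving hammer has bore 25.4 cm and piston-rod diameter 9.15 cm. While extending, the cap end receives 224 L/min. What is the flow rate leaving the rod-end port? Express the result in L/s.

Q_out ≈ 3.25 L/s

Cap-side area A_cap = π/4 × (25.4 cm)² = 506.7 cm^2
Rod-side annular area A_ann = π/4 × (25.4² − 9.15²) = 441.0 cm^2
Piston speed v = Q_in/A_cap; rod-end outflow Q_out = v × A_ann = Q_in × A_ann/A_cap.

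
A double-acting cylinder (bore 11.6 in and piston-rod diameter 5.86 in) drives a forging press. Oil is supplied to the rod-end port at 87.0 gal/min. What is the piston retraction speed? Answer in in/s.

Rod-side annular area A_ann = π/4 × (11.6² − 5.86²) = 78.71 in^2
Flow into the rod-end port fills the annular volume.
v = Q / A

v ≈ 4.26 in/s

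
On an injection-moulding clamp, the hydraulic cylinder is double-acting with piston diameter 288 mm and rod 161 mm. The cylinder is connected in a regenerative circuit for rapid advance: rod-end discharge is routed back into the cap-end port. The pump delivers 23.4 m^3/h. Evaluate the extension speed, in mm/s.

v ≈ 319 mm/s

In regeneration the rod-end outflow joins the pump flow into the cap end, so the net volume the pump must supply per unit advance equals the rod cross-section area.
Rod cross-section A_rod = π/4 × (161 mm)² = 20360 mm^2
v = Q_pump / A_rod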